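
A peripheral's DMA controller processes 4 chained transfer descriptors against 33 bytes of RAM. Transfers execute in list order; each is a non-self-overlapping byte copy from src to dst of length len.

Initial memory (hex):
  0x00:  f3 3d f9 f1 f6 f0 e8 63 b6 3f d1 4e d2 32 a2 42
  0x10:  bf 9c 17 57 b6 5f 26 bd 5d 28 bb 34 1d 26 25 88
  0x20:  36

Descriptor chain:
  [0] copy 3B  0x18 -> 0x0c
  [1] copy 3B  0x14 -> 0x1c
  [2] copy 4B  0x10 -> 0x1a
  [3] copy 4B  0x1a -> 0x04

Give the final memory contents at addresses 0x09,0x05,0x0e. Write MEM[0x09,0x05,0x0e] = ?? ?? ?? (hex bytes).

MEM[0x09,0x05,0x0e] = 3f 9c bb

#0 dst[0x0c+3] := {0x5d,0x28,0xbb}
#1 dst[0x1c+3] := {0xb6,0x5f,0x26}
#2 dst[0x1a+4] := {0xbf,0x9c,0x17,0x57}
#3 dst[0x04+4] := {0xbf,0x9c,0x17,0x57}
query mem[0x09]=0x3f, mem[0x05]=0x9c, mem[0x0e]=0xbb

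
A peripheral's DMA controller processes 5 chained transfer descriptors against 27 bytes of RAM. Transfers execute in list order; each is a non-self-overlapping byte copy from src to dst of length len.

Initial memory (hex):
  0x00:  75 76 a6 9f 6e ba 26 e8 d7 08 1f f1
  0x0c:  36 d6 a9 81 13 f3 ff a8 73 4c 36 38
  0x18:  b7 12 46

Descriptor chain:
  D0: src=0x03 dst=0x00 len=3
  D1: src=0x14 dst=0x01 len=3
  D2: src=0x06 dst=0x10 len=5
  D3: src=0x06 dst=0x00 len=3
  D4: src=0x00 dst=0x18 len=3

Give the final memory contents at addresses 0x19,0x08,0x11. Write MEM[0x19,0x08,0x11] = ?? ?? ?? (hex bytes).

D0: mem[0x00..0x02] <- [9f 6e ba]
D1: mem[0x01..0x03] <- [73 4c 36]
D2: mem[0x10..0x14] <- [26 e8 d7 08 1f]
D3: mem[0x00..0x02] <- [26 e8 d7]
D4: mem[0x18..0x1a] <- [26 e8 d7]
query mem[0x19]=0xe8, mem[0x08]=0xd7, mem[0x11]=0xe8

MEM[0x19,0x08,0x11] = e8 d7 e8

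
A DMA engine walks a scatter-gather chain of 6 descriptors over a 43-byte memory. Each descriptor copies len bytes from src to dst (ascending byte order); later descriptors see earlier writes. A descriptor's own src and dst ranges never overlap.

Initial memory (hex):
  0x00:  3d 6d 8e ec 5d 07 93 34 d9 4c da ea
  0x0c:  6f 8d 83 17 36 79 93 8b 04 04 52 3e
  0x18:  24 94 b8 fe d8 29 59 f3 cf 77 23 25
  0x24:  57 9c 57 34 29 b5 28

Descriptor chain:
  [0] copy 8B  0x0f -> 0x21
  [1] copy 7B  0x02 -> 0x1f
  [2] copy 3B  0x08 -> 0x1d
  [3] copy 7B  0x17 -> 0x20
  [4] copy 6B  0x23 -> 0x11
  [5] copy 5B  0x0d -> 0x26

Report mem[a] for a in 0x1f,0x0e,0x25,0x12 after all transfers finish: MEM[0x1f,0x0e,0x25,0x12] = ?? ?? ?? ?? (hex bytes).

#0 dst[0x21+8] := {0x17,0x36,0x79,0x93,0x8b,0x04,0x04,0x52}
#1 dst[0x1f+7] := {0x8e,0xec,0x5d,0x07,0x93,0x34,0xd9}
#2 dst[0x1d+3] := {0xd9,0x4c,0xda}
#3 dst[0x20+7] := {0x3e,0x24,0x94,0xb8,0xfe,0xd8,0xd9}
#4 dst[0x11+6] := {0xb8,0xfe,0xd8,0xd9,0x04,0x52}
#5 dst[0x26+5] := {0x8d,0x83,0x17,0x36,0xb8}
query mem[0x1f]=0xda, mem[0x0e]=0x83, mem[0x25]=0xd8, mem[0x12]=0xfe

MEM[0x1f,0x0e,0x25,0x12] = da 83 d8 fe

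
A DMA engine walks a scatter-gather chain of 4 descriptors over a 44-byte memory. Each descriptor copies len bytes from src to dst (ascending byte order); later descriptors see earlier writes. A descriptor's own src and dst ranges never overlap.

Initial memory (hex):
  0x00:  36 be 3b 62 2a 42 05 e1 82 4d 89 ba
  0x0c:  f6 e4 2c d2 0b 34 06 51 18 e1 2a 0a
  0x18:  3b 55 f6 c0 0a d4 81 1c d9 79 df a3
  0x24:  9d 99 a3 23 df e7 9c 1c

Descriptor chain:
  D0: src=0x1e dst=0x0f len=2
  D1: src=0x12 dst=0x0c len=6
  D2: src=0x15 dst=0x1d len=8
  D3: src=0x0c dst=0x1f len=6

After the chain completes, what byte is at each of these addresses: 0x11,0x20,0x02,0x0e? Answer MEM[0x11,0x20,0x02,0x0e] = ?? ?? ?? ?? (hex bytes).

#0 dst[0x0f+2] := {0x81,0x1c}
#1 dst[0x0c+6] := {0x06,0x51,0x18,0xe1,0x2a,0x0a}
#2 dst[0x1d+8] := {0xe1,0x2a,0x0a,0x3b,0x55,0xf6,0xc0,0x0a}
#3 dst[0x1f+6] := {0x06,0x51,0x18,0xe1,0x2a,0x0a}
query mem[0x11]=0x0a, mem[0x20]=0x51, mem[0x02]=0x3b, mem[0x0e]=0x18

MEM[0x11,0x20,0x02,0x0e] = 0a 51 3b 18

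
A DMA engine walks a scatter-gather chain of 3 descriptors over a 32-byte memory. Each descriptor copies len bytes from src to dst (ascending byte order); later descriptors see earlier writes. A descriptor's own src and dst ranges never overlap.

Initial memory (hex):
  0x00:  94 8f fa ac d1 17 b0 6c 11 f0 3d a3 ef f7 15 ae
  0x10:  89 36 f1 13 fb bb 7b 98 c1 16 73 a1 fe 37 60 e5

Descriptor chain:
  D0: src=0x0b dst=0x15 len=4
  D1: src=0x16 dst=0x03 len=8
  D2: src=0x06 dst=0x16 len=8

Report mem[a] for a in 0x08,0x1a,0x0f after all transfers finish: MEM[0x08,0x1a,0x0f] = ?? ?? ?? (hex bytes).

MEM[0x08,0x1a,0x0f] = a1 37 ae

[0] 0x0b->0x15 len=4 : a3 ef f7 15
[1] 0x16->0x03 len=8 : ef f7 15 16 73 a1 fe 37
[2] 0x06->0x16 len=8 : 16 73 a1 fe 37 a3 ef f7
query mem[0x08]=0xa1, mem[0x1a]=0x37, mem[0x0f]=0xae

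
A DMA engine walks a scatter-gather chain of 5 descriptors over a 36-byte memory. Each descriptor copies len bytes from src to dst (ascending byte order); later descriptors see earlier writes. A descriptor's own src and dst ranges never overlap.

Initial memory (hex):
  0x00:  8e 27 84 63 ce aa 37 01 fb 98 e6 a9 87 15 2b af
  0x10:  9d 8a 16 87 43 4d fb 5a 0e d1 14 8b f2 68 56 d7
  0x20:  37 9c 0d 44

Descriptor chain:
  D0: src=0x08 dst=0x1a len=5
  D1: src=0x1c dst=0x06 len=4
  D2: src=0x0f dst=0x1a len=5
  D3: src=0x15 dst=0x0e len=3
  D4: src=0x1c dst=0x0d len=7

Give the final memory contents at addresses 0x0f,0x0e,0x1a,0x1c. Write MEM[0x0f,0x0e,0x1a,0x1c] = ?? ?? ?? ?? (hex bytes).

MEM[0x0f,0x0e,0x1a,0x1c] = 87 16 af 8a

D0: mem[0x1a..0x1e] <- [fb 98 e6 a9 87]
D1: mem[0x06..0x09] <- [e6 a9 87 d7]
D2: mem[0x1a..0x1e] <- [af 9d 8a 16 87]
D3: mem[0x0e..0x10] <- [4d fb 5a]
D4: mem[0x0d..0x13] <- [8a 16 87 d7 37 9c 0d]
query mem[0x0f]=0x87, mem[0x0e]=0x16, mem[0x1a]=0xaf, mem[0x1c]=0x8a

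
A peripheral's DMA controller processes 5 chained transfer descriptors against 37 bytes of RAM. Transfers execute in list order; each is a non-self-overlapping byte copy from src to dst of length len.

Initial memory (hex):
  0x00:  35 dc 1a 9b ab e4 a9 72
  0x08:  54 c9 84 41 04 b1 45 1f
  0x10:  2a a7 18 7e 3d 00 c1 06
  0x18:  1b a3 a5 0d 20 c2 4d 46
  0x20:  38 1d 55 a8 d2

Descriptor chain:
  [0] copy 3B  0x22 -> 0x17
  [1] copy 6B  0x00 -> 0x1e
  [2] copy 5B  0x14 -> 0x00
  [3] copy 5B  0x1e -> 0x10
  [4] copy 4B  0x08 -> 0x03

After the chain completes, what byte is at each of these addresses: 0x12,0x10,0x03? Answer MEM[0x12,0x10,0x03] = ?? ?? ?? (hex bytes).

MEM[0x12,0x10,0x03] = 1a 35 54

D0: mem[0x17..0x19] <- [55 a8 d2]
D1: mem[0x1e..0x23] <- [35 dc 1a 9b ab e4]
D2: mem[0x00..0x04] <- [3d 00 c1 55 a8]
D3: mem[0x10..0x14] <- [35 dc 1a 9b ab]
D4: mem[0x03..0x06] <- [54 c9 84 41]
query mem[0x12]=0x1a, mem[0x10]=0x35, mem[0x03]=0x54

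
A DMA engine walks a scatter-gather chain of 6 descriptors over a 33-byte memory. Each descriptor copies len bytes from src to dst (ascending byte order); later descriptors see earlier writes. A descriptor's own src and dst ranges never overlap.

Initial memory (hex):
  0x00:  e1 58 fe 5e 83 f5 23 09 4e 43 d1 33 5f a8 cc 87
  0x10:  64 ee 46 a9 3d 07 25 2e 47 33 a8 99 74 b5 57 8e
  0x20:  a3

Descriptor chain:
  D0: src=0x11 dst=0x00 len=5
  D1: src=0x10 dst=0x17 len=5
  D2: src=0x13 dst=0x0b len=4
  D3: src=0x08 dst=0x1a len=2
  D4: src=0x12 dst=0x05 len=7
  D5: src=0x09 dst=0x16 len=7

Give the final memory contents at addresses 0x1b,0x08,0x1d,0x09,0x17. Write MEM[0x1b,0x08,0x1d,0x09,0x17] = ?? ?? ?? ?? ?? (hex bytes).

#0 dst[0x00+5] := {0xee,0x46,0xa9,0x3d,0x07}
#1 dst[0x17+5] := {0x64,0xee,0x46,0xa9,0x3d}
#2 dst[0x0b+4] := {0xa9,0x3d,0x07,0x25}
#3 dst[0x1a+2] := {0x4e,0x43}
#4 dst[0x05+7] := {0x46,0xa9,0x3d,0x07,0x25,0x64,0xee}
#5 dst[0x16+7] := {0x25,0x64,0xee,0x3d,0x07,0x25,0x87}
query mem[0x1b]=0x25, mem[0x08]=0x07, mem[0x1d]=0xb5, mem[0x09]=0x25, mem[0x17]=0x64

MEM[0x1b,0x08,0x1d,0x09,0x17] = 25 07 b5 25 64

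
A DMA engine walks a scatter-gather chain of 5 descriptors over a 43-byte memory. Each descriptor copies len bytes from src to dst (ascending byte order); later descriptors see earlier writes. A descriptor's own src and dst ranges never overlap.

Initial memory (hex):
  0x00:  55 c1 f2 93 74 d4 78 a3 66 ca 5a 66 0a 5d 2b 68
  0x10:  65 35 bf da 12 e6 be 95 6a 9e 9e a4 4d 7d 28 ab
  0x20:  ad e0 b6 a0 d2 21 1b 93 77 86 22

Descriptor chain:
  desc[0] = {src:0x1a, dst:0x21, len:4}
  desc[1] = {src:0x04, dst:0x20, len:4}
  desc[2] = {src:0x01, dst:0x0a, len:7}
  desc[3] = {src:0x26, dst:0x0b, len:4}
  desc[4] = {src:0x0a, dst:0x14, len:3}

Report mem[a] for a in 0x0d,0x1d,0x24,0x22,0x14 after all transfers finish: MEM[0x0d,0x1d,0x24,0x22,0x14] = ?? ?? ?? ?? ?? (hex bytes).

[0] 0x1a->0x21 len=4 : 9e a4 4d 7d
[1] 0x04->0x20 len=4 : 74 d4 78 a3
[2] 0x01->0x0a len=7 : c1 f2 93 74 d4 78 a3
[3] 0x26->0x0b len=4 : 1b 93 77 86
[4] 0x0a->0x14 len=3 : c1 1b 93
query mem[0x0d]=0x77, mem[0x1d]=0x7d, mem[0x24]=0x7d, mem[0x22]=0x78, mem[0x14]=0xc1

MEM[0x0d,0x1d,0x24,0x22,0x14] = 77 7d 7d 78 c1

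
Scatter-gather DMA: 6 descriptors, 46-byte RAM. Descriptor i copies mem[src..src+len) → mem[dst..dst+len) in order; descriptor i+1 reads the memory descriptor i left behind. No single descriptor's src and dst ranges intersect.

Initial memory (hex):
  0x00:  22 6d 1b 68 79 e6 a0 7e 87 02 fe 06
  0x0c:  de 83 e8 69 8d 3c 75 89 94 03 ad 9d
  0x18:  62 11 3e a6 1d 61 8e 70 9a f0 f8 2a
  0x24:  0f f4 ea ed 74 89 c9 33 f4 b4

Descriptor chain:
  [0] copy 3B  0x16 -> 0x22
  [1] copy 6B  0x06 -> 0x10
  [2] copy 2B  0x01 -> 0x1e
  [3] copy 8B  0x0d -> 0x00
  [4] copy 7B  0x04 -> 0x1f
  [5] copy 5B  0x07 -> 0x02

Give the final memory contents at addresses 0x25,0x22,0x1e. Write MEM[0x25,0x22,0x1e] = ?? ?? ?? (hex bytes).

MEM[0x25,0x22,0x1e] = fe fe 6d

[0] 0x16->0x22 len=3 : ad 9d 62
[1] 0x06->0x10 len=6 : a0 7e 87 02 fe 06
[2] 0x01->0x1e len=2 : 6d 1b
[3] 0x0d->0x00 len=8 : 83 e8 69 a0 7e 87 02 fe
[4] 0x04->0x1f len=7 : 7e 87 02 fe 87 02 fe
[5] 0x07->0x02 len=5 : fe 87 02 fe 06
query mem[0x25]=0xfe, mem[0x22]=0xfe, mem[0x1e]=0x6d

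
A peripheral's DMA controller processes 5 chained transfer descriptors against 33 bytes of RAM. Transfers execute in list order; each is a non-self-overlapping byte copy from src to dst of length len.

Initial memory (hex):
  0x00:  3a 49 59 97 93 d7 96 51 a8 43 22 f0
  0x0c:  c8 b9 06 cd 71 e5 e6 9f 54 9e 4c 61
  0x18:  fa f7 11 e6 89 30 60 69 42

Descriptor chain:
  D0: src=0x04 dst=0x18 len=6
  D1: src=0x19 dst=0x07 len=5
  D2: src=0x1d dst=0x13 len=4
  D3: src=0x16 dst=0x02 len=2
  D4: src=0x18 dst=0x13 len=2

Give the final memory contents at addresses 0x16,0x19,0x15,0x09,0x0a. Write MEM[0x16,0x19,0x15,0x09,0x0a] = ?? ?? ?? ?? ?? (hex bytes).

MEM[0x16,0x19,0x15,0x09,0x0a] = 42 d7 69 51 a8

[0] 0x04->0x18 len=6 : 93 d7 96 51 a8 43
[1] 0x19->0x07 len=5 : d7 96 51 a8 43
[2] 0x1d->0x13 len=4 : 43 60 69 42
[3] 0x16->0x02 len=2 : 42 61
[4] 0x18->0x13 len=2 : 93 d7
query mem[0x16]=0x42, mem[0x19]=0xd7, mem[0x15]=0x69, mem[0x09]=0x51, mem[0x0a]=0xa8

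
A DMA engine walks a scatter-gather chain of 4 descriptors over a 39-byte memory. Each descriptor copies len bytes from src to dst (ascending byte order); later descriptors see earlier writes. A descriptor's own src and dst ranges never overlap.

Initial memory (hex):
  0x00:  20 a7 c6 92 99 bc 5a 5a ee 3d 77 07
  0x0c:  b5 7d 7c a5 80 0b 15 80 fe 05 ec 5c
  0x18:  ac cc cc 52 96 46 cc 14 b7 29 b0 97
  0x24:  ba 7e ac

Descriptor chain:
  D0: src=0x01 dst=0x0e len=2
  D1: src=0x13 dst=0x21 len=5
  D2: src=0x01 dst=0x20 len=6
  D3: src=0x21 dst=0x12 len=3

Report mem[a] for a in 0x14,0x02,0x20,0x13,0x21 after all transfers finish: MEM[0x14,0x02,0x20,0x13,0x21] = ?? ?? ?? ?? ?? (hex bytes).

MEM[0x14,0x02,0x20,0x13,0x21] = 99 c6 a7 92 c6

D0: mem[0x0e..0x0f] <- [a7 c6]
D1: mem[0x21..0x25] <- [80 fe 05 ec 5c]
D2: mem[0x20..0x25] <- [a7 c6 92 99 bc 5a]
D3: mem[0x12..0x14] <- [c6 92 99]
query mem[0x14]=0x99, mem[0x02]=0xc6, mem[0x20]=0xa7, mem[0x13]=0x92, mem[0x21]=0xc6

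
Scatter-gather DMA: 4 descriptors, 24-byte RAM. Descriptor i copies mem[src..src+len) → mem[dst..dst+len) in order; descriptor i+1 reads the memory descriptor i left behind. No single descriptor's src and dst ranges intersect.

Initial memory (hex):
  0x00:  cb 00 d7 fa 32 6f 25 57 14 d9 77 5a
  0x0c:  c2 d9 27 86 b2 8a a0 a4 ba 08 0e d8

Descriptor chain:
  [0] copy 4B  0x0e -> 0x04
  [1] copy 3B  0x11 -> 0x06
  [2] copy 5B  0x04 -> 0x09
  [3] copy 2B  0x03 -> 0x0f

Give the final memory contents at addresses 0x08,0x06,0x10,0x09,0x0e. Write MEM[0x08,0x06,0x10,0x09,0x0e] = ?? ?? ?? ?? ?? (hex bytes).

MEM[0x08,0x06,0x10,0x09,0x0e] = a4 8a 27 27 27

D0: mem[0x04..0x07] <- [27 86 b2 8a]
D1: mem[0x06..0x08] <- [8a a0 a4]
D2: mem[0x09..0x0d] <- [27 86 8a a0 a4]
D3: mem[0x0f..0x10] <- [fa 27]
query mem[0x08]=0xa4, mem[0x06]=0x8a, mem[0x10]=0x27, mem[0x09]=0x27, mem[0x0e]=0x27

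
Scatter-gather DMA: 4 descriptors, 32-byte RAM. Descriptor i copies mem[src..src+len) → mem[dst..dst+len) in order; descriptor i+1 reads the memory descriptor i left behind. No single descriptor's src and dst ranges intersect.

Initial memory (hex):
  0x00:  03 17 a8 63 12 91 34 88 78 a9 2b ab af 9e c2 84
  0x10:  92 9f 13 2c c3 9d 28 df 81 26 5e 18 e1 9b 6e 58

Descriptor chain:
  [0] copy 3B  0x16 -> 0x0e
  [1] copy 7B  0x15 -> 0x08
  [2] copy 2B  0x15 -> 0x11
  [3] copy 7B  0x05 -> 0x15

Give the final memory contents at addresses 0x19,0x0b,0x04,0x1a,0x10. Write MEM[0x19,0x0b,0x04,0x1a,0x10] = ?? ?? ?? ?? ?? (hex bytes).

MEM[0x19,0x0b,0x04,0x1a,0x10] = 28 81 12 df 81

  after D0: wrote 3B at 0x0e = 28df81
  after D1: wrote 7B at 0x08 = 9d28df81265e18
  after D2: wrote 2B at 0x11 = 9d28
  after D3: wrote 7B at 0x15 = 9134889d28df81
query mem[0x19]=0x28, mem[0x0b]=0x81, mem[0x04]=0x12, mem[0x1a]=0xdf, mem[0x10]=0x81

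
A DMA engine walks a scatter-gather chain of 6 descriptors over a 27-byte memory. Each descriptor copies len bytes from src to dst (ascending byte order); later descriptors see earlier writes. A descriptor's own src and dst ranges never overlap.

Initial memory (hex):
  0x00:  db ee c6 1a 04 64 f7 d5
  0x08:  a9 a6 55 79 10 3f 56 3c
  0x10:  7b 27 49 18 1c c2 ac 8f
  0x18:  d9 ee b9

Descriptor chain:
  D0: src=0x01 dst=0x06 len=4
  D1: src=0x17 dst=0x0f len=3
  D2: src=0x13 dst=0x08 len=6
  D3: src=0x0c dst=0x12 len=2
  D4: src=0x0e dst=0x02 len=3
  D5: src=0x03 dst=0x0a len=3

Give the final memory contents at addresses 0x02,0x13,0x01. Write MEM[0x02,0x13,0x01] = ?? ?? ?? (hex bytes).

[0] 0x01->0x06 len=4 : ee c6 1a 04
[1] 0x17->0x0f len=3 : 8f d9 ee
[2] 0x13->0x08 len=6 : 18 1c c2 ac 8f d9
[3] 0x0c->0x12 len=2 : 8f d9
[4] 0x0e->0x02 len=3 : 56 8f d9
[5] 0x03->0x0a len=3 : 8f d9 64
query mem[0x02]=0x56, mem[0x13]=0xd9, mem[0x01]=0xee

MEM[0x02,0x13,0x01] = 56 d9 ee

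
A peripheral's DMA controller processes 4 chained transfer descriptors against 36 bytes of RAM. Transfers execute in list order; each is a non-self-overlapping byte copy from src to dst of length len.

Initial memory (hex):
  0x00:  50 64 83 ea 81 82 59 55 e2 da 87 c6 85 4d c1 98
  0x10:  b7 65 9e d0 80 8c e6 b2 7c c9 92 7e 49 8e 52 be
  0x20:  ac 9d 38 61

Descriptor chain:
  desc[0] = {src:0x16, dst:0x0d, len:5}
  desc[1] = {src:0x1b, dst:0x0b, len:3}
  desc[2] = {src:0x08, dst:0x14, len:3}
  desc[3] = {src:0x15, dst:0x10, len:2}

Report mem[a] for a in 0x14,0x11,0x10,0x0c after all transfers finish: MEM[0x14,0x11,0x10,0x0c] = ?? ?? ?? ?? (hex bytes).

#0 dst[0x0d+5] := {0xe6,0xb2,0x7c,0xc9,0x92}
#1 dst[0x0b+3] := {0x7e,0x49,0x8e}
#2 dst[0x14+3] := {0xe2,0xda,0x87}
#3 dst[0x10+2] := {0xda,0x87}
query mem[0x14]=0xe2, mem[0x11]=0x87, mem[0x10]=0xda, mem[0x0c]=0x49

MEM[0x14,0x11,0x10,0x0c] = e2 87 da 49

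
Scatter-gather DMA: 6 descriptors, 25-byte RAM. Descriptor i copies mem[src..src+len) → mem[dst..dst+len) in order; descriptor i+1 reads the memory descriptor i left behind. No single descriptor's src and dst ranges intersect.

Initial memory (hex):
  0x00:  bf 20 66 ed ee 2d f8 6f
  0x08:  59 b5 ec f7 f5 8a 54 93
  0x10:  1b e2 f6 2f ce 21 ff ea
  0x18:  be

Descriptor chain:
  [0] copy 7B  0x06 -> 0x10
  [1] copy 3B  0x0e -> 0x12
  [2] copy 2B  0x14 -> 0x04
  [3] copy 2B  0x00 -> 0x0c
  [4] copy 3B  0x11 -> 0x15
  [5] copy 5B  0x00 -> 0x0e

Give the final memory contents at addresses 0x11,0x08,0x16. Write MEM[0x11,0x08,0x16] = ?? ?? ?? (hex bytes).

MEM[0x11,0x08,0x16] = ed 59 54

#0 dst[0x10+7] := {0xf8,0x6f,0x59,0xb5,0xec,0xf7,0xf5}
#1 dst[0x12+3] := {0x54,0x93,0xf8}
#2 dst[0x04+2] := {0xf8,0xf7}
#3 dst[0x0c+2] := {0xbf,0x20}
#4 dst[0x15+3] := {0x6f,0x54,0x93}
#5 dst[0x0e+5] := {0xbf,0x20,0x66,0xed,0xf8}
query mem[0x11]=0xed, mem[0x08]=0x59, mem[0x16]=0x54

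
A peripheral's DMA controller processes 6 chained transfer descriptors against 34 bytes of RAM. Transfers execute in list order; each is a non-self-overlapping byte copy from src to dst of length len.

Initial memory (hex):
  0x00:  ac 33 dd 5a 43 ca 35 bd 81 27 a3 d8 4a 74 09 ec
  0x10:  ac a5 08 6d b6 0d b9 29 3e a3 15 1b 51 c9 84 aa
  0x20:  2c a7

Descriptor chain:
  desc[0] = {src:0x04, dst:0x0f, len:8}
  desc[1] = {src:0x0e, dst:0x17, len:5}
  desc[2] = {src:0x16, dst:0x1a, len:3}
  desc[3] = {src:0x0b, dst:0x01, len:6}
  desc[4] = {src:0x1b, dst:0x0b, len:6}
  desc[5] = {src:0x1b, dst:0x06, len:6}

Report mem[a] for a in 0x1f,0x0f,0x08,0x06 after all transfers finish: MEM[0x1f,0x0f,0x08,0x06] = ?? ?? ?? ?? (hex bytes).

#0 dst[0x0f+8] := {0x43,0xca,0x35,0xbd,0x81,0x27,0xa3,0xd8}
#1 dst[0x17+5] := {0x09,0x43,0xca,0x35,0xbd}
#2 dst[0x1a+3] := {0xd8,0x09,0x43}
#3 dst[0x01+6] := {0xd8,0x4a,0x74,0x09,0x43,0xca}
#4 dst[0x0b+6] := {0x09,0x43,0xc9,0x84,0xaa,0x2c}
#5 dst[0x06+6] := {0x09,0x43,0xc9,0x84,0xaa,0x2c}
query mem[0x1f]=0xaa, mem[0x0f]=0xaa, mem[0x08]=0xc9, mem[0x06]=0x09

MEM[0x1f,0x0f,0x08,0x06] = aa aa c9 09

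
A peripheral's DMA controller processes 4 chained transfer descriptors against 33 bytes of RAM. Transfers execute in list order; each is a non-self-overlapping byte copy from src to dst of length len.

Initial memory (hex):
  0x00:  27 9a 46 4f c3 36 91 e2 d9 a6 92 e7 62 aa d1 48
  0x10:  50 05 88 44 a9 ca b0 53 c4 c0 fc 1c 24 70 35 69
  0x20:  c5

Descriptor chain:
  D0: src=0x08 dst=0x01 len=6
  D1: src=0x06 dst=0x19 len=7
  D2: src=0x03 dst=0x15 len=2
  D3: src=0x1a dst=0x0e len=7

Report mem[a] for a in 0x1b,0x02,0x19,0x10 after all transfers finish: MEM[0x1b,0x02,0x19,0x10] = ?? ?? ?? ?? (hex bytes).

MEM[0x1b,0x02,0x19,0x10] = d9 a6 aa a6

#0 dst[0x01+6] := {0xd9,0xa6,0x92,0xe7,0x62,0xaa}
#1 dst[0x19+7] := {0xaa,0xe2,0xd9,0xa6,0x92,0xe7,0x62}
#2 dst[0x15+2] := {0x92,0xe7}
#3 dst[0x0e+7] := {0xe2,0xd9,0xa6,0x92,0xe7,0x62,0xc5}
query mem[0x1b]=0xd9, mem[0x02]=0xa6, mem[0x19]=0xaa, mem[0x10]=0xa6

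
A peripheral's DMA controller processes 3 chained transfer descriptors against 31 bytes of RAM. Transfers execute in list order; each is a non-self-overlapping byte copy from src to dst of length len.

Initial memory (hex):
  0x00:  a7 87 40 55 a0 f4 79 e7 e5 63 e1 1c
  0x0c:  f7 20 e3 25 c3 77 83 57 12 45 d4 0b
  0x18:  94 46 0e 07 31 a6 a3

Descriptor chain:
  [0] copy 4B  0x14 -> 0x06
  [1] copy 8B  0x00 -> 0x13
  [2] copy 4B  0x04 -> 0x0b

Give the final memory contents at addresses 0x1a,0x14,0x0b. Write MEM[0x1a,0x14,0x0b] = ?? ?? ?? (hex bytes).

[0] 0x14->0x06 len=4 : 12 45 d4 0b
[1] 0x00->0x13 len=8 : a7 87 40 55 a0 f4 12 45
[2] 0x04->0x0b len=4 : a0 f4 12 45
query mem[0x1a]=0x45, mem[0x14]=0x87, mem[0x0b]=0xa0

MEM[0x1a,0x14,0x0b] = 45 87 a0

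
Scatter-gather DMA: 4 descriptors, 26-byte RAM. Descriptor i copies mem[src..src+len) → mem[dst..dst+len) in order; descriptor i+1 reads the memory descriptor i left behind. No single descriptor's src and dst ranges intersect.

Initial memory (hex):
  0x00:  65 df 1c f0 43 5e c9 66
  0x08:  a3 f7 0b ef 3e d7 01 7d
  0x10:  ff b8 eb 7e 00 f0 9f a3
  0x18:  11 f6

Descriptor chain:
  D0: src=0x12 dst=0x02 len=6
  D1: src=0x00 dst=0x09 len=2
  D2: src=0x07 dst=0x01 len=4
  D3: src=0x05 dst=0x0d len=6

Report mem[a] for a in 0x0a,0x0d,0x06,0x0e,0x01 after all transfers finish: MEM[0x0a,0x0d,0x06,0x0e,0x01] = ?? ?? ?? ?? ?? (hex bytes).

[0] 0x12->0x02 len=6 : eb 7e 00 f0 9f a3
[1] 0x00->0x09 len=2 : 65 df
[2] 0x07->0x01 len=4 : a3 a3 65 df
[3] 0x05->0x0d len=6 : f0 9f a3 a3 65 df
query mem[0x0a]=0xdf, mem[0x0d]=0xf0, mem[0x06]=0x9f, mem[0x0e]=0x9f, mem[0x01]=0xa3

MEM[0x0a,0x0d,0x06,0x0e,0x01] = df f0 9f 9f a3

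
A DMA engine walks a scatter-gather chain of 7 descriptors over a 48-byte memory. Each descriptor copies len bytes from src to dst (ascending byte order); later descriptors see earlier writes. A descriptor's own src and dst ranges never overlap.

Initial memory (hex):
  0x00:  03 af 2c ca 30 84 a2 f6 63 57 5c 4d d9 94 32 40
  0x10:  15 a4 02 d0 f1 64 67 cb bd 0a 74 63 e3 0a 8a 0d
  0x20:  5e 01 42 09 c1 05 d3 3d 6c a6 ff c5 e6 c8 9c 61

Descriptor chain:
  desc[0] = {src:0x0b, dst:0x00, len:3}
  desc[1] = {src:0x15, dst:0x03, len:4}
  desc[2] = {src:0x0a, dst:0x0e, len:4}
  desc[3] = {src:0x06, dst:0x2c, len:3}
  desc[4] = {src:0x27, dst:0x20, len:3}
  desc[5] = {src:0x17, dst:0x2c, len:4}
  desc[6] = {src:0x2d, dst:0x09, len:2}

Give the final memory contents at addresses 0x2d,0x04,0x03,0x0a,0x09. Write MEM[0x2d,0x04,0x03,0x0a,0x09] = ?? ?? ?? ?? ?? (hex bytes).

  after D0: wrote 3B at 0x00 = 4dd994
  after D1: wrote 4B at 0x03 = 6467cbbd
  after D2: wrote 4B at 0x0e = 5c4dd994
  after D3: wrote 3B at 0x2c = bdf663
  after D4: wrote 3B at 0x20 = 3d6ca6
  after D5: wrote 4B at 0x2c = cbbd0a74
  after D6: wrote 2B at 0x09 = bd0a
query mem[0x2d]=0xbd, mem[0x04]=0x67, mem[0x03]=0x64, mem[0x0a]=0x0a, mem[0x09]=0xbd

MEM[0x2d,0x04,0x03,0x0a,0x09] = bd 67 64 0a bd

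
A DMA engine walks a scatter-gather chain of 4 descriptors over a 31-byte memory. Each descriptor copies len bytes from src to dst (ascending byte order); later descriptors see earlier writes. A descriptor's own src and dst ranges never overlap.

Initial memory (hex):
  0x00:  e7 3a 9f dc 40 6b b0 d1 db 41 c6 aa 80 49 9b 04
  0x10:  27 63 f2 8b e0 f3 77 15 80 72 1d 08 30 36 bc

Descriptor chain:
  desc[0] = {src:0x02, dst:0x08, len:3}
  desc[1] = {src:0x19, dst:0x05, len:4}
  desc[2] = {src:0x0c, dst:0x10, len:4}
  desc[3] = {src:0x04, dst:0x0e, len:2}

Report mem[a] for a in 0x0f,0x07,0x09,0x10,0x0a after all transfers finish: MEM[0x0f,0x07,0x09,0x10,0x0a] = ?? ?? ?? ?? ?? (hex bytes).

D0: mem[0x08..0x0a] <- [9f dc 40]
D1: mem[0x05..0x08] <- [72 1d 08 30]
D2: mem[0x10..0x13] <- [80 49 9b 04]
D3: mem[0x0e..0x0f] <- [40 72]
query mem[0x0f]=0x72, mem[0x07]=0x08, mem[0x09]=0xdc, mem[0x10]=0x80, mem[0x0a]=0x40

MEM[0x0f,0x07,0x09,0x10,0x0a] = 72 08 dc 80 40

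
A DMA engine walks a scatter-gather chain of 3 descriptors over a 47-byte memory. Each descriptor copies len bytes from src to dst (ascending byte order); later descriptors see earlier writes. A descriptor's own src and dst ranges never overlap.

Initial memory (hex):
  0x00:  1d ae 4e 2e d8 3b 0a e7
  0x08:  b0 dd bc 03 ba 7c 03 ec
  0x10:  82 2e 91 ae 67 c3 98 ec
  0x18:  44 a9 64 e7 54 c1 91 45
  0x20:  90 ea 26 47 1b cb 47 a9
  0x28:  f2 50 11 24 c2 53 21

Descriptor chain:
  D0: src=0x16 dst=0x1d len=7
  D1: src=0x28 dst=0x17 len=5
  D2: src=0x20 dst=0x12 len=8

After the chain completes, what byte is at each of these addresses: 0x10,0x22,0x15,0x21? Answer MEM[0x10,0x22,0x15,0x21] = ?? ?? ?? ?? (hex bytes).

MEM[0x10,0x22,0x15,0x21] = 82 e7 54 64

[0] 0x16->0x1d len=7 : 98 ec 44 a9 64 e7 54
[1] 0x28->0x17 len=5 : f2 50 11 24 c2
[2] 0x20->0x12 len=8 : a9 64 e7 54 1b cb 47 a9
query mem[0x10]=0x82, mem[0x22]=0xe7, mem[0x15]=0x54, mem[0x21]=0x64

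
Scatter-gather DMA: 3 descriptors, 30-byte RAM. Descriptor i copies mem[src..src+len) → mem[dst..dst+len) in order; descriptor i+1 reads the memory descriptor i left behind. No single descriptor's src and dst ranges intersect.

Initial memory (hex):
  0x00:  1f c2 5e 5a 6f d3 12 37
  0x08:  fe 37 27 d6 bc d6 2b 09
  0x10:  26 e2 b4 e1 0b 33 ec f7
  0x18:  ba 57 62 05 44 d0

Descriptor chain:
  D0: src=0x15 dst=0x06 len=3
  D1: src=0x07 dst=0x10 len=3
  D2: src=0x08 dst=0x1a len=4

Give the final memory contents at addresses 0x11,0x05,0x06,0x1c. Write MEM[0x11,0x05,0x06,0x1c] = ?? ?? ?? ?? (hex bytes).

#0 dst[0x06+3] := {0x33,0xec,0xf7}
#1 dst[0x10+3] := {0xec,0xf7,0x37}
#2 dst[0x1a+4] := {0xf7,0x37,0x27,0xd6}
query mem[0x11]=0xf7, mem[0x05]=0xd3, mem[0x06]=0x33, mem[0x1c]=0x27

MEM[0x11,0x05,0x06,0x1c] = f7 d3 33 27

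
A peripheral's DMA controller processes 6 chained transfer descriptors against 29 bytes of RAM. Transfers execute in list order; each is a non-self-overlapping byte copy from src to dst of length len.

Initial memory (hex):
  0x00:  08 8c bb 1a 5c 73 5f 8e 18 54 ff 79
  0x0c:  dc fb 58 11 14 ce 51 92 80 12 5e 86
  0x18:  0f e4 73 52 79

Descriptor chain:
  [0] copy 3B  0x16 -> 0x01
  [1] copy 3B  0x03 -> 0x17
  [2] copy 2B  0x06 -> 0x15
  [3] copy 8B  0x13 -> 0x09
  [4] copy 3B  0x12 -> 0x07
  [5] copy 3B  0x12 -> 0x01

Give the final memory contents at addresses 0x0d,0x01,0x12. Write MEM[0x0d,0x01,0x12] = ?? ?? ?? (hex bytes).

#0 dst[0x01+3] := {0x5e,0x86,0x0f}
#1 dst[0x17+3] := {0x0f,0x5c,0x73}
#2 dst[0x15+2] := {0x5f,0x8e}
#3 dst[0x09+8] := {0x92,0x80,0x5f,0x8e,0x0f,0x5c,0x73,0x73}
#4 dst[0x07+3] := {0x51,0x92,0x80}
#5 dst[0x01+3] := {0x51,0x92,0x80}
query mem[0x0d]=0x0f, mem[0x01]=0x51, mem[0x12]=0x51

MEM[0x0d,0x01,0x12] = 0f 51 51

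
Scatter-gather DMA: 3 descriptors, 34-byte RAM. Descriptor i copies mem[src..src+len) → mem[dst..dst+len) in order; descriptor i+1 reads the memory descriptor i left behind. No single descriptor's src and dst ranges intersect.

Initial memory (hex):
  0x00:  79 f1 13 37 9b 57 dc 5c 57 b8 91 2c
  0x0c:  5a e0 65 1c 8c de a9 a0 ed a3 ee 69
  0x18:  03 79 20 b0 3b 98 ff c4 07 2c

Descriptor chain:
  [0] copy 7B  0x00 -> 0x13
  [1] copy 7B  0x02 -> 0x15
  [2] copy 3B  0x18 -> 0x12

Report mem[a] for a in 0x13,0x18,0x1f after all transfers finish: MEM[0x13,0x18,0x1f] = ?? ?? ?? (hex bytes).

  after D0: wrote 7B at 0x13 = 79f113379b57dc
  after D1: wrote 7B at 0x15 = 13379b57dc5c57
  after D2: wrote 3B at 0x12 = 57dc5c
query mem[0x13]=0xdc, mem[0x18]=0x57, mem[0x1f]=0xc4

MEM[0x13,0x18,0x1f] = dc 57 c4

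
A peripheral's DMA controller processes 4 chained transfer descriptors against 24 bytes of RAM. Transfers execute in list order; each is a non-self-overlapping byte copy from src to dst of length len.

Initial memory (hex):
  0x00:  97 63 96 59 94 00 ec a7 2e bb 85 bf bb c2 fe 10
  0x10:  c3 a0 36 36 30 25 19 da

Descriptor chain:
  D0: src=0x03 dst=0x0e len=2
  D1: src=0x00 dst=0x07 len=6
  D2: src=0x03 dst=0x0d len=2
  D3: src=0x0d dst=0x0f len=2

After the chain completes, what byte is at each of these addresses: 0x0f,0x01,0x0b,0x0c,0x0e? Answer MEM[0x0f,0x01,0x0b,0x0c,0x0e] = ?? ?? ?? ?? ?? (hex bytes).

MEM[0x0f,0x01,0x0b,0x0c,0x0e] = 59 63 94 00 94

  after D0: wrote 2B at 0x0e = 5994
  after D1: wrote 6B at 0x07 = 976396599400
  after D2: wrote 2B at 0x0d = 5994
  after D3: wrote 2B at 0x0f = 5994
query mem[0x0f]=0x59, mem[0x01]=0x63, mem[0x0b]=0x94, mem[0x0c]=0x00, mem[0x0e]=0x94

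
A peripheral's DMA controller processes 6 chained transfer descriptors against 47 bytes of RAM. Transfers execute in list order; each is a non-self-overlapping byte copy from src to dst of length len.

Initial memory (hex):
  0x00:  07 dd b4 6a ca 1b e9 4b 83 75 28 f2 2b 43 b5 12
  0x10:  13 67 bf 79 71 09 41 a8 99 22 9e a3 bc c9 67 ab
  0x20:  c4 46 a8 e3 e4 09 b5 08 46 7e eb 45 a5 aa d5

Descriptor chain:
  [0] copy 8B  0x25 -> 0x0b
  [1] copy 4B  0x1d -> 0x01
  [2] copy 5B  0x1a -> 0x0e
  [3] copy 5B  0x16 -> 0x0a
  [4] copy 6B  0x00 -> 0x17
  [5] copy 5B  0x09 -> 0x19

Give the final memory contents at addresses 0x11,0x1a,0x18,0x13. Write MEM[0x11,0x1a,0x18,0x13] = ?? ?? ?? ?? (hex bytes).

[0] 0x25->0x0b len=8 : 09 b5 08 46 7e eb 45 a5
[1] 0x1d->0x01 len=4 : c9 67 ab c4
[2] 0x1a->0x0e len=5 : 9e a3 bc c9 67
[3] 0x16->0x0a len=5 : 41 a8 99 22 9e
[4] 0x00->0x17 len=6 : 07 c9 67 ab c4 1b
[5] 0x09->0x19 len=5 : 75 41 a8 99 22
query mem[0x11]=0xc9, mem[0x1a]=0x41, mem[0x18]=0xc9, mem[0x13]=0x79

MEM[0x11,0x1a,0x18,0x13] = c9 41 c9 79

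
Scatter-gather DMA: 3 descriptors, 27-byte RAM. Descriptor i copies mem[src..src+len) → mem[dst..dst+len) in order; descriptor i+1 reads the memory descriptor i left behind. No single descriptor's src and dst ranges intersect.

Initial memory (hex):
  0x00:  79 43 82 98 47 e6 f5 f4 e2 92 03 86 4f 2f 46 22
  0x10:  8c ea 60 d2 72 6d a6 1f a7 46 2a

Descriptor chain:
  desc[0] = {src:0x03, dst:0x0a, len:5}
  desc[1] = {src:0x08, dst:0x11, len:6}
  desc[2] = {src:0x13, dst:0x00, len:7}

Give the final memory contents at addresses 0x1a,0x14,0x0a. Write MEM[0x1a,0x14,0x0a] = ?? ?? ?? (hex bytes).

MEM[0x1a,0x14,0x0a] = 2a 47 98

D0: mem[0x0a..0x0e] <- [98 47 e6 f5 f4]
D1: mem[0x11..0x16] <- [e2 92 98 47 e6 f5]
D2: mem[0x00..0x06] <- [98 47 e6 f5 1f a7 46]
query mem[0x1a]=0x2a, mem[0x14]=0x47, mem[0x0a]=0x98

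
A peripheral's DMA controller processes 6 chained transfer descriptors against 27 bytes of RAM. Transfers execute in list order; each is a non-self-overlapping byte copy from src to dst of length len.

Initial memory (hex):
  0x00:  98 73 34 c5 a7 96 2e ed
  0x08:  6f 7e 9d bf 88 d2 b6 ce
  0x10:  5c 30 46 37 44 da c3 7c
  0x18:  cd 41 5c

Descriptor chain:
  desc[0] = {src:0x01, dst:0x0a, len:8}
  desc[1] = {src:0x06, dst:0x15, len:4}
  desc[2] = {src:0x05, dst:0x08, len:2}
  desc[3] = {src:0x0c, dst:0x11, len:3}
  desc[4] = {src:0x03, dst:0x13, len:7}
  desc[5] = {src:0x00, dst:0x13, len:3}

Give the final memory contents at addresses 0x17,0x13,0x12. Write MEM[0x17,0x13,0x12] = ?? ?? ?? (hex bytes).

  after D0: wrote 8B at 0x0a = 7334c5a7962eed6f
  after D1: wrote 4B at 0x15 = 2eed6f7e
  after D2: wrote 2B at 0x08 = 962e
  after D3: wrote 3B at 0x11 = c5a796
  after D4: wrote 7B at 0x13 = c5a7962eed962e
  after D5: wrote 3B at 0x13 = 987334
query mem[0x17]=0xed, mem[0x13]=0x98, mem[0x12]=0xa7

MEM[0x17,0x13,0x12] = ed 98 a7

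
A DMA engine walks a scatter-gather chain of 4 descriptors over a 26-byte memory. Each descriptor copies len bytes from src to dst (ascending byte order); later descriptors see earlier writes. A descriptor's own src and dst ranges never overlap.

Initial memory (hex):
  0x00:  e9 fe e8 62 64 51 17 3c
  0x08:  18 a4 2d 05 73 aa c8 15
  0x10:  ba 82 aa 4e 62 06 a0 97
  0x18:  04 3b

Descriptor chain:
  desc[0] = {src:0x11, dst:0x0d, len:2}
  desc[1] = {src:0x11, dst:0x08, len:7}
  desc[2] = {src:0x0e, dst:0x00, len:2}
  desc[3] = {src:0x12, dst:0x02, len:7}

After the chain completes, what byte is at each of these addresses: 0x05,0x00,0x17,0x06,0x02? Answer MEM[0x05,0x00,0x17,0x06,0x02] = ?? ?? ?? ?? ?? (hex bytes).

[0] 0x11->0x0d len=2 : 82 aa
[1] 0x11->0x08 len=7 : 82 aa 4e 62 06 a0 97
[2] 0x0e->0x00 len=2 : 97 15
[3] 0x12->0x02 len=7 : aa 4e 62 06 a0 97 04
query mem[0x05]=0x06, mem[0x00]=0x97, mem[0x17]=0x97, mem[0x06]=0xa0, mem[0x02]=0xaa

MEM[0x05,0x00,0x17,0x06,0x02] = 06 97 97 a0 aa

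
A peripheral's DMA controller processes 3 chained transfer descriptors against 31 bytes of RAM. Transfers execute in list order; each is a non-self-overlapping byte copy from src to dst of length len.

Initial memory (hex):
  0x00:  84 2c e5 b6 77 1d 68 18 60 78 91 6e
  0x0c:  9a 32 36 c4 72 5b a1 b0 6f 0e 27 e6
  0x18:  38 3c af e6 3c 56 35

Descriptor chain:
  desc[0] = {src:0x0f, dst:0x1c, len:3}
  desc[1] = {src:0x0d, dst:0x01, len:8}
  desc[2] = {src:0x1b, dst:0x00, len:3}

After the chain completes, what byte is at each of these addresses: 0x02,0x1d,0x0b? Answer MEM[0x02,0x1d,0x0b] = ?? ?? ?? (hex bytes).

MEM[0x02,0x1d,0x0b] = 72 72 6e

#0 dst[0x1c+3] := {0xc4,0x72,0x5b}
#1 dst[0x01+8] := {0x32,0x36,0xc4,0x72,0x5b,0xa1,0xb0,0x6f}
#2 dst[0x00+3] := {0xe6,0xc4,0x72}
query mem[0x02]=0x72, mem[0x1d]=0x72, mem[0x0b]=0x6e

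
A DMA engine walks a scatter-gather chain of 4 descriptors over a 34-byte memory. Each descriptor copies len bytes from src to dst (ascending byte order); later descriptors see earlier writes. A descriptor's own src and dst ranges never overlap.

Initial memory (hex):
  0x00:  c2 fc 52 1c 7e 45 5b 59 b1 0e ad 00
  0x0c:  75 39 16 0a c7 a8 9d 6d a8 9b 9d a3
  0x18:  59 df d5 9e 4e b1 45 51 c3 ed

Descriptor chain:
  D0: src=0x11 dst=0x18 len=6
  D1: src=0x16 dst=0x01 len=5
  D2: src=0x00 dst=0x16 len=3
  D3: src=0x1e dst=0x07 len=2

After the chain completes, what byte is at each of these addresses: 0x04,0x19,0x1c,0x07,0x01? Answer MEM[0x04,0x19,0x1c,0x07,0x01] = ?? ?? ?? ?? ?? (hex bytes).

  after D0: wrote 6B at 0x18 = a89d6da89b9d
  after D1: wrote 5B at 0x01 = 9da3a89d6d
  after D2: wrote 3B at 0x16 = c29da3
  after D3: wrote 2B at 0x07 = 4551
query mem[0x04]=0x9d, mem[0x19]=0x9d, mem[0x1c]=0x9b, mem[0x07]=0x45, mem[0x01]=0x9d

MEM[0x04,0x19,0x1c,0x07,0x01] = 9d 9d 9b 45 9d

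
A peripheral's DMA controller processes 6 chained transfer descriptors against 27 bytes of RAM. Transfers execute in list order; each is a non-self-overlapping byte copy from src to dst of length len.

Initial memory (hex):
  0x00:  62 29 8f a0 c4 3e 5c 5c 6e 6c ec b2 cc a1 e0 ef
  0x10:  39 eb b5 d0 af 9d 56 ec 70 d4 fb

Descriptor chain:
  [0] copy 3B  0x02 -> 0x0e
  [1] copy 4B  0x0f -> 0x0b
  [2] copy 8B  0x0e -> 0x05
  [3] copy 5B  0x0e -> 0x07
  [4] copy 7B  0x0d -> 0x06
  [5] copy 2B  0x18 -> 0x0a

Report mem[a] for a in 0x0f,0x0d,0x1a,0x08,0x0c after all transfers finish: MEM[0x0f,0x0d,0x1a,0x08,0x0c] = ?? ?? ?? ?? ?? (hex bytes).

D0: mem[0x0e..0x10] <- [8f a0 c4]
D1: mem[0x0b..0x0e] <- [a0 c4 eb b5]
D2: mem[0x05..0x0c] <- [b5 a0 c4 eb b5 d0 af 9d]
D3: mem[0x07..0x0b] <- [b5 a0 c4 eb b5]
D4: mem[0x06..0x0c] <- [eb b5 a0 c4 eb b5 d0]
D5: mem[0x0a..0x0b] <- [70 d4]
query mem[0x0f]=0xa0, mem[0x0d]=0xeb, mem[0x1a]=0xfb, mem[0x08]=0xa0, mem[0x0c]=0xd0

MEM[0x0f,0x0d,0x1a,0x08,0x0c] = a0 eb fb a0 d0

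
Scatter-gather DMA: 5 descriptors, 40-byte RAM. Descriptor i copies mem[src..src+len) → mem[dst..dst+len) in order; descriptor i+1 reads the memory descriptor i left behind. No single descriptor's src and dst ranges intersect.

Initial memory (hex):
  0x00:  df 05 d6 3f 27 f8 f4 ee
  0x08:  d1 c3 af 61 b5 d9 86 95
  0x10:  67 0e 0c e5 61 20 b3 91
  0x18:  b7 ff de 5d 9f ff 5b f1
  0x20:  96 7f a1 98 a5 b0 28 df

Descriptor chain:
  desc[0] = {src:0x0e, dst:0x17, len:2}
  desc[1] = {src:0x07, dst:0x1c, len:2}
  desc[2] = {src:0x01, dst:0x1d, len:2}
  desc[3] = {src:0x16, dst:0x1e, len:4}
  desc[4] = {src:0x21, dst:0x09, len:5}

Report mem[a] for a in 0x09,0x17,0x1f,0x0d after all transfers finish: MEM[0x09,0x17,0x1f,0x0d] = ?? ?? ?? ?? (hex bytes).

MEM[0x09,0x17,0x1f,0x0d] = ff 86 86 b0

  after D0: wrote 2B at 0x17 = 8695
  after D1: wrote 2B at 0x1c = eed1
  after D2: wrote 2B at 0x1d = 05d6
  after D3: wrote 4B at 0x1e = b38695ff
  after D4: wrote 5B at 0x09 = ffa198a5b0
query mem[0x09]=0xff, mem[0x17]=0x86, mem[0x1f]=0x86, mem[0x0d]=0xb0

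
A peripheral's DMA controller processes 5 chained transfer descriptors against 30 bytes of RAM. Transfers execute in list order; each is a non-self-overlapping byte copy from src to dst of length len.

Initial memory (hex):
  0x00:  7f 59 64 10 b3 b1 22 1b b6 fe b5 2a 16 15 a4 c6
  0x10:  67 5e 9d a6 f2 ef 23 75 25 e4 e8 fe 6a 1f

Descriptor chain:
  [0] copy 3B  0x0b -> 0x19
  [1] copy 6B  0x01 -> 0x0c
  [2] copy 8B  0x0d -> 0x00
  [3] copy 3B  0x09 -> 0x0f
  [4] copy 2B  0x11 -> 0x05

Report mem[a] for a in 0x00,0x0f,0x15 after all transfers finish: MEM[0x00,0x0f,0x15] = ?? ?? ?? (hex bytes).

#0 dst[0x19+3] := {0x2a,0x16,0x15}
#1 dst[0x0c+6] := {0x59,0x64,0x10,0xb3,0xb1,0x22}
#2 dst[0x00+8] := {0x64,0x10,0xb3,0xb1,0x22,0x9d,0xa6,0xf2}
#3 dst[0x0f+3] := {0xfe,0xb5,0x2a}
#4 dst[0x05+2] := {0x2a,0x9d}
query mem[0x00]=0x64, mem[0x0f]=0xfe, mem[0x15]=0xef

MEM[0x00,0x0f,0x15] = 64 fe ef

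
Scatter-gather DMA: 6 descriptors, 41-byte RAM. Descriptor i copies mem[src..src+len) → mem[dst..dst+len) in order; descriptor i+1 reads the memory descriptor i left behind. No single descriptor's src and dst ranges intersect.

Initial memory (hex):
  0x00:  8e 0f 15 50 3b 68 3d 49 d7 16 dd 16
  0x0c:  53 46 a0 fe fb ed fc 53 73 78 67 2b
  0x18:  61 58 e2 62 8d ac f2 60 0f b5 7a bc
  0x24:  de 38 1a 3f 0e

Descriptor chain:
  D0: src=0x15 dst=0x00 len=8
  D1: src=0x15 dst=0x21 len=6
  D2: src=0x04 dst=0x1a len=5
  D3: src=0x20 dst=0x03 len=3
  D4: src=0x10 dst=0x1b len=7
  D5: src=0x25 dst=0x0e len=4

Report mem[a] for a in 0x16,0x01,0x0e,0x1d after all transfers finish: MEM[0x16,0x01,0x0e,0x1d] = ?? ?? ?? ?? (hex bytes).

MEM[0x16,0x01,0x0e,0x1d] = 67 67 58 fc

  after D0: wrote 8B at 0x00 = 78672b6158e2628d
  after D1: wrote 6B at 0x21 = 78672b6158e2
  after D2: wrote 5B at 0x1a = 58e2628dd7
  after D3: wrote 3B at 0x03 = 0f7867
  after D4: wrote 7B at 0x1b = fbedfc53737867
  after D5: wrote 4B at 0x0e = 58e23f0e
query mem[0x16]=0x67, mem[0x01]=0x67, mem[0x0e]=0x58, mem[0x1d]=0xfc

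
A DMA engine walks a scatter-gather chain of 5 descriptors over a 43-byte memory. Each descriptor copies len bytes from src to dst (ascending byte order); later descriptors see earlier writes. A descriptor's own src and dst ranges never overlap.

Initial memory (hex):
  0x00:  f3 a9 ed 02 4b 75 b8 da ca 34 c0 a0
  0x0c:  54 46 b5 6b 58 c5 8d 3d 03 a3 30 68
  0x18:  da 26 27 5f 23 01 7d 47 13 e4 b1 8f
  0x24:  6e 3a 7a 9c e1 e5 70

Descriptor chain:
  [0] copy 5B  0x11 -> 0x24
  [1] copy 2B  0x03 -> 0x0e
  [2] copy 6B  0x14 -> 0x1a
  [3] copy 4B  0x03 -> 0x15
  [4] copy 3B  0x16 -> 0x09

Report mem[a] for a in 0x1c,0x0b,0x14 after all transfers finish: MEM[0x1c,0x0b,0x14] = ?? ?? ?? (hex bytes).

MEM[0x1c,0x0b,0x14] = 30 b8 03

D0: mem[0x24..0x28] <- [c5 8d 3d 03 a3]
D1: mem[0x0e..0x0f] <- [02 4b]
D2: mem[0x1a..0x1f] <- [03 a3 30 68 da 26]
D3: mem[0x15..0x18] <- [02 4b 75 b8]
D4: mem[0x09..0x0b] <- [4b 75 b8]
query mem[0x1c]=0x30, mem[0x0b]=0xb8, mem[0x14]=0x03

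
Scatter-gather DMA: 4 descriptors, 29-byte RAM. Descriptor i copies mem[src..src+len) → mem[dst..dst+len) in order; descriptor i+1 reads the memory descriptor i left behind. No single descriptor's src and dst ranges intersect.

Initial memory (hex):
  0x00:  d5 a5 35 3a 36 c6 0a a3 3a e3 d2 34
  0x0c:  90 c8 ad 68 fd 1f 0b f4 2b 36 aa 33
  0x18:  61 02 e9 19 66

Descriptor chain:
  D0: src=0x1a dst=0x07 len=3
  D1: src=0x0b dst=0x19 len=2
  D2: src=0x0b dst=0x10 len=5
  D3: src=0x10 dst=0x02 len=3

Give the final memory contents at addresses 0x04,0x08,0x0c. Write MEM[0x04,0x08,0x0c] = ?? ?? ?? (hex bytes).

D0: mem[0x07..0x09] <- [e9 19 66]
D1: mem[0x19..0x1a] <- [34 90]
D2: mem[0x10..0x14] <- [34 90 c8 ad 68]
D3: mem[0x02..0x04] <- [34 90 c8]
query mem[0x04]=0xc8, mem[0x08]=0x19, mem[0x0c]=0x90

MEM[0x04,0x08,0x0c] = c8 19 90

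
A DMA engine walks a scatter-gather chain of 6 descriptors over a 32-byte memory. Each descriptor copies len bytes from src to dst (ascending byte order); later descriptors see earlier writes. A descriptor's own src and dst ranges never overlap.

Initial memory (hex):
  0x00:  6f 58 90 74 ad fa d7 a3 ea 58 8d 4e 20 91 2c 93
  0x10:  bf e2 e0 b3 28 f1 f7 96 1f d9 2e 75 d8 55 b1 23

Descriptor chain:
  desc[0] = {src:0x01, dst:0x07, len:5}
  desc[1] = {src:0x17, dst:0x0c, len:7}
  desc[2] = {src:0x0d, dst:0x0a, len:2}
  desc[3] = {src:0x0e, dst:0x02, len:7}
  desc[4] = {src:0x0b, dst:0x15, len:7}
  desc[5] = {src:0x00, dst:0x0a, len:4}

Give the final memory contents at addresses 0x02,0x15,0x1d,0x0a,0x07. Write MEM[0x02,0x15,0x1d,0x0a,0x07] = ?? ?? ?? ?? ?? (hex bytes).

  after D0: wrote 5B at 0x07 = 589074adfa
  after D1: wrote 7B at 0x0c = 961fd92e75d855
  after D2: wrote 2B at 0x0a = 1fd9
  after D3: wrote 7B at 0x02 = d92e75d855b328
  after D4: wrote 7B at 0x15 = d9961fd92e75d8
  after D5: wrote 4B at 0x0a = 6f58d92e
query mem[0x02]=0xd9, mem[0x15]=0xd9, mem[0x1d]=0x55, mem[0x0a]=0x6f, mem[0x07]=0xb3

MEM[0x02,0x15,0x1d,0x0a,0x07] = d9 d9 55 6f b3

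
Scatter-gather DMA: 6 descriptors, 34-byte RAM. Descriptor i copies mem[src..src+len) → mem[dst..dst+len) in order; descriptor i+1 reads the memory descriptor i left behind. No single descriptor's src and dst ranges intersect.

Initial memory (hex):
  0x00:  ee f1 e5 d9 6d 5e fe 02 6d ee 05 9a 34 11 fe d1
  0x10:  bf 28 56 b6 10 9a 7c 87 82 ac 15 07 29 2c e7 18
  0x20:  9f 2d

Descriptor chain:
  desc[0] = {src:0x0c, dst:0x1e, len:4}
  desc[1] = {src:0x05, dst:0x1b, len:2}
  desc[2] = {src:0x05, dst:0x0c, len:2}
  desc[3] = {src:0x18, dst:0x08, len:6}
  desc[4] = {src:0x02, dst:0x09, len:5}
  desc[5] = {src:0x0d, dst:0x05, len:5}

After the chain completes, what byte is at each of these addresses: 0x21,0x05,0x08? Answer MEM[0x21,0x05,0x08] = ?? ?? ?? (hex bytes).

  after D0: wrote 4B at 0x1e = 3411fed1
  after D1: wrote 2B at 0x1b = 5efe
  after D2: wrote 2B at 0x0c = 5efe
  after D3: wrote 6B at 0x08 = 82ac155efe2c
  after D4: wrote 5B at 0x09 = e5d96d5efe
  after D5: wrote 5B at 0x05 = fefed1bf28
query mem[0x21]=0xd1, mem[0x05]=0xfe, mem[0x08]=0xbf

MEM[0x21,0x05,0x08] = d1 fe bf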